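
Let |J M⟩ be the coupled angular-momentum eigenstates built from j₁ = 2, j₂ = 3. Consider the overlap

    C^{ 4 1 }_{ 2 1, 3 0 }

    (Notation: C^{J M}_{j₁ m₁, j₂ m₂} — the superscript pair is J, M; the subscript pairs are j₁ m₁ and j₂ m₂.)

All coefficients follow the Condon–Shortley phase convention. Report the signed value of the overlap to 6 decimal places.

triangle: 1!·3!·5!/10! = 720/3628800
(j±m)!: 3!·1!·3!·3!·5!·3! = 155520
prefactor² = (2J+1)·Δ·N² = 1944/7
  k=0: +1/(0!·1!·1!·3!·2!·2!) = 1/24
  k=1: −1/(1!·0!·0!·2!·3!·3!) = -1/72
Σ = 1/36  ⇒  CG² = 1944/7·(1/36)² = 3/14
CG = +√(3/14) = +0.462910

+0.462910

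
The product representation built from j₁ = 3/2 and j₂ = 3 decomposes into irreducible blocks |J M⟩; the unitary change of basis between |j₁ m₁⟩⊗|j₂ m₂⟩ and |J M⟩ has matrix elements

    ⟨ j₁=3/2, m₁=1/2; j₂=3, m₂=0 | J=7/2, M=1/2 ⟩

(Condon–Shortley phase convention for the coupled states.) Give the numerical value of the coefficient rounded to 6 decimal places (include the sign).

triangle: 1!×2!×5!/9! = 240/362880
(j±m)!: 2!×1!×3!×3!×4!×3! = 10368
prefactor² = (2J+1)×Δ×N² = 384/7
  k=0: +1/(0!×1!×1!×3!×1!×2!) = 1/12
  k=1: −1/(1!×0!×0!×2!×2!×3!) = -1/24
Σ = 1/24  ⇒  CG² = 384/7×(1/24)² = 2/21
CG = +√(2/21) = +0.308607

+0.308607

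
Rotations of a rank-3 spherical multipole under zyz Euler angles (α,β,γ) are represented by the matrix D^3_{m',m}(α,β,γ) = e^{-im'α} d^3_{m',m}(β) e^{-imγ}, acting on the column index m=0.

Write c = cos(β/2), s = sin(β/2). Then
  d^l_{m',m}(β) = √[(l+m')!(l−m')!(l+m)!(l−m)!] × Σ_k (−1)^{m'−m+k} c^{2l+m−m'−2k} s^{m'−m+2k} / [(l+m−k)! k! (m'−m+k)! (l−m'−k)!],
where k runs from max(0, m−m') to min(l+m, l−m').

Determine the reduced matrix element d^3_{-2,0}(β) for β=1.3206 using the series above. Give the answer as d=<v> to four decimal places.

d=0.3182

d^3_{-2,0}(β=1.3206) via the finite sum:
With c≡cos(β/2)=0.789808 and s≡sin(β/2)=0.613354, N=[1·120·6·6]^{1/2}=65.726707
k∈{2,3} keeps every argument non-negative
  k=2: (−1)^0·65.7267/(12)·0.7898^4·0.6134^2 = +0.801806
  k=3: (−1)^1·65.7267/(12)·0.7898^2·0.6134^4 = -0.483558
d^3_{-2,0}(1.3206) = +0.801806 -0.483558 = +0.318249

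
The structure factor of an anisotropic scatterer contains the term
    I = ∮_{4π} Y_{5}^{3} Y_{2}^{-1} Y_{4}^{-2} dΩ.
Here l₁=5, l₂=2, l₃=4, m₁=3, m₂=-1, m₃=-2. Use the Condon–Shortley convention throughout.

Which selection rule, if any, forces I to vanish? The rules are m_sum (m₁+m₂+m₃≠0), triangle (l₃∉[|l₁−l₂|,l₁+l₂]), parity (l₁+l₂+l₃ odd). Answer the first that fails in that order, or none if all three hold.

parity

Σmᵢ = 0  ✓
l₃∈[|l₁−l₂|,l₁+l₂]=[3,7], have l₃=4  ✓
Σlᵢ = 11 ⇒ odd  ✗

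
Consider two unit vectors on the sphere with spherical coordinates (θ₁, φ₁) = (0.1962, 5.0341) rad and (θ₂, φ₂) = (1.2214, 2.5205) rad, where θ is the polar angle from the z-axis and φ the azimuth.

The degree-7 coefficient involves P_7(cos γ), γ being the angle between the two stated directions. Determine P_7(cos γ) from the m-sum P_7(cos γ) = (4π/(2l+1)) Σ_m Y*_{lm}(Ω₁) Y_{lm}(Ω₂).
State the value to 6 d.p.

-0.290216

Term-by-term m-sum for l=7 (normalisation 4π/15 = 0.837758):
  term(m=-7) = +0.000001-0.000002i   from Y*(Ω₁)=-0.000004-0.000003i, Y(Ω₂)=+0.115306+0.301986i
  term(m=-6) = -0.000036+0.000026i   from Y*(Ω₁)=+0.000035-0.000094i, Y(Ω₂)=-0.367403-0.243325i
  term(m=-5) = +0.000167+0.000000i   from Y*(Ω₁)=+0.001188+0.000045i, Y(Ω₂)=+0.140560-0.005081i
  term(m=-4) = +0.002309+0.001682i   from Y*(Ω₁)=+0.002768+0.009486i, Y(Ω₂)=+0.228870-0.176611i
  term(m=-3) = -0.004613-0.014244i   from Y*(Ω₁)=-0.048412+0.033524i, Y(Ω₂)=-0.073309+0.243457i
  term(m=-2) = +0.014438-0.044338i   from Y*(Ω₁)=-0.193712-0.145260i, Y(Ω₂)=+0.062153+0.182281i
  term(m=-1) = -0.138806+0.100779i   from Y*(Ω₁)=+0.191751-0.575329i, Y(Ω₂)=-0.230027-0.164598i
  term(m=+0) = -0.093340+0.000000i   from Y*(Ω₁)=+0.577698-0.000000i, Y(Ω₂)=-0.161573+0.000000i
  term(m=+1) = -0.138806-0.100779i   from Y*(Ω₁)=-0.191751-0.575329i, Y(Ω₂)=+0.230027-0.164598i
  term(m=+2) = +0.014438+0.044338i   from Y*(Ω₁)=-0.193712+0.145260i, Y(Ω₂)=+0.062153-0.182281i
  term(m=+3) = -0.004613+0.014244i   from Y*(Ω₁)=+0.048412+0.033524i, Y(Ω₂)=+0.073309+0.243457i
  term(m=+4) = +0.002309-0.001682i   from Y*(Ω₁)=+0.002768-0.009486i, Y(Ω₂)=+0.228870+0.176611i
  term(m=+5) = +0.000167-0.000000i   from Y*(Ω₁)=-0.001188+0.000045i, Y(Ω₂)=-0.140560-0.005081i
  term(m=+6) = -0.000036-0.000026i   from Y*(Ω₁)=+0.000035+0.000094i, Y(Ω₂)=-0.367403+0.243325i
  term(m=+7) = +0.000001+0.000002i   from Y*(Ω₁)=+0.000004-0.000003i, Y(Ω₂)=-0.115306+0.301986i
Σ over m = -0.346419+0.000000i; ×(4π/15) → -0.290216+0.000000i. Real part: -0.290216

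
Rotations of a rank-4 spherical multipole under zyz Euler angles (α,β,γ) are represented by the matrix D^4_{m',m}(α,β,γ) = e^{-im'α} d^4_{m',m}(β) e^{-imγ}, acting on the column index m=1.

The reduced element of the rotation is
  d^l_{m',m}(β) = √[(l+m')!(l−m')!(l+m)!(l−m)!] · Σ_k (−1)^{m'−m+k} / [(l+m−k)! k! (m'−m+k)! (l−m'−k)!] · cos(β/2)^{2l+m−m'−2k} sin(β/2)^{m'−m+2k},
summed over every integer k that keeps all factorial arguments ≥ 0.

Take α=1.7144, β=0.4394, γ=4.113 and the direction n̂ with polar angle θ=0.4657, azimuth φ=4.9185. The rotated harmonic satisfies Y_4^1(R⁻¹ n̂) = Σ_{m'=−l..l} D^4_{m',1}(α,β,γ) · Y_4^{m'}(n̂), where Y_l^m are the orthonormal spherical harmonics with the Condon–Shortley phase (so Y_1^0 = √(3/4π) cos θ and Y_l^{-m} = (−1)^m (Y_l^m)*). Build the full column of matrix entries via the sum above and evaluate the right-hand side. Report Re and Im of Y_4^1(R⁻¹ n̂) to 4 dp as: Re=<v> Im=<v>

Re=0.0445 Im=-0.0605

Need the full column D^4_{m',1} for m'=−4..4 at α=1.7144, β=0.4394, γ=4.1130.
cos(β/2)=0.975963, sin(β/2)=0.217937
d^4_{-4,1}: single k=5 term ⇒ +0.003420;  D = -0.003154+0.001322i
d^4_{-3,1}: k∈[4..5] ⇒ +0.027075 -0.000810 = +0.026265;  D = +0.013517+0.022520i
d^4_{-2,1}: k∈[3..5] ⇒ +0.129620 -0.009695 +0.000097 = +0.120022;  D = +0.093008-0.075860i
d^4_{-1,1}: k∈[2..5] ⇒ +0.410451 -0.061401 +0.001531 -0.000005 = +0.350575;  D = -0.258180-0.237162i
d^4_{0,1}: k∈[1..4] ⇒ +0.822013 -0.245937 +0.012264 -0.000102 = +0.588237;  D = -0.331847+0.485696i
d^4_{1,1}: k∈[0..3] ⇒ +0.823126 -0.615676 +0.061401 -0.001021 = +0.267831;  D = +0.240489+0.117890i
d^4_{2,1}: k∈[0..2] ⇒ -0.779830 +0.194431 -0.006464 = -0.591863;  D = -0.181782+0.563256i
d^4_{3,1}: k∈[0..1] ⇒ +0.325785 -0.027075 = +0.298710;  D = -0.294475-0.050118i
d^4_{4,1}: single k=0 term ⇒ -0.068589;  D = +0.001713-0.068567i
Y_4^{m'}(θ=0.4657,φ=4.9185) and Σ D·Y over m':
  (-0.0032+0.0013i)·(+0.0122-0.0132i)  (+0.0135+0.0225i)·(-0.0587-0.0825i)  (+0.0930-0.0759i)·(-0.2836+0.1240i)  (-0.2582-0.2372i)·(+0.1006+0.4809i)  (-0.3318+0.4857i)·(+0.1436+0.0000i)  (+0.2405+0.1179i)·(-0.1006+0.4809i)  (-0.1818+0.5633i)·(-0.2836-0.1240i)  (-0.2945-0.0501i)·(+0.0587-0.0825i)  (+0.0017-0.0686i)·(+0.0122+0.0132i)
Y_4^1(R⁻¹ n̂) = +0.044548-0.060452i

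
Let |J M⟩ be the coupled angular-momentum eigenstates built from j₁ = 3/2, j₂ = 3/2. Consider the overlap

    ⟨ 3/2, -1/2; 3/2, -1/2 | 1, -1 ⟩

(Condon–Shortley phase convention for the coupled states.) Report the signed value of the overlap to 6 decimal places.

triangle: 2!*1!*1!/5! = 2/120
(j±m)!: 1!*2!*1!*2!*0!*2! = 8
prefactor² = (2J+1)*Δ*N² = 2/5
  k=1: −1/(1!*1!*1!*0!*0!*1!) = -1
Σ = -1  ⇒  CG² = 2/5*(-1)² = 2/5
CG = −√(2/5) = -0.632456

−√(2/5) ≈ -0.632456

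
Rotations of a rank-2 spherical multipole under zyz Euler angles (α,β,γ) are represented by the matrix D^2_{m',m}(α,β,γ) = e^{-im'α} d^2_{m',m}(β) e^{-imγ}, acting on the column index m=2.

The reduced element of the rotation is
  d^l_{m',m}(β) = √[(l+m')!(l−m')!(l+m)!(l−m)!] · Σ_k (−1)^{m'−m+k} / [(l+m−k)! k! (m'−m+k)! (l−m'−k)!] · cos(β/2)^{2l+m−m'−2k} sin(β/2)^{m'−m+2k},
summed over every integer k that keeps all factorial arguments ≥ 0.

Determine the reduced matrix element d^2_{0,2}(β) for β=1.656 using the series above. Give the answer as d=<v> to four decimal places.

d=0.6079

d^2_{0,2}(β=1.6560) via the finite sum:
c=cos(1.656000/2)=0.676350, s=sin(1.656000/2)=0.736580; N=√[2·2·24·1]=9.797959
k∈{2} keeps every argument non-negative
  k=2: (−1)^0·9.7980/(4)·0.6764^2·0.7366^2 = +0.607938
d^2_{0,2}(1.6560) = +0.607938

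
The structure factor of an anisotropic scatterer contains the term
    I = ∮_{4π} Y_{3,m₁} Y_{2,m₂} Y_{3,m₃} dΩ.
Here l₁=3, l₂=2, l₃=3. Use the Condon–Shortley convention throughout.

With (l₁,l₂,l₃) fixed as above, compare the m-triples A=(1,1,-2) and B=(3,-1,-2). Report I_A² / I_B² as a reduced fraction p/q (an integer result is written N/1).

3/5

Shared (l₁,l₂,l₃)=(3,2,3): N and (l;000)² cancel in I_A²/I_B².
A: Δ = 2!·4!·2!/9! = 1/3780; Racah Σ t=1..2: t=1:−1/12 t=2:+1/48 = -1/16; ⇒ 3j(3 2 3; 1 1 -2)² = 1/28, sgn +1
B: Δ = 2!·4!·2!/9! = 1/3780; Racah Σ t=0..0: t=0:+1/48 = 1/48; ⇒ 3j(3 2 3; 3 -1 -2)² = 5/84, sgn -1
I_A²/I_B² = (1/28)/(5/84) = 3/5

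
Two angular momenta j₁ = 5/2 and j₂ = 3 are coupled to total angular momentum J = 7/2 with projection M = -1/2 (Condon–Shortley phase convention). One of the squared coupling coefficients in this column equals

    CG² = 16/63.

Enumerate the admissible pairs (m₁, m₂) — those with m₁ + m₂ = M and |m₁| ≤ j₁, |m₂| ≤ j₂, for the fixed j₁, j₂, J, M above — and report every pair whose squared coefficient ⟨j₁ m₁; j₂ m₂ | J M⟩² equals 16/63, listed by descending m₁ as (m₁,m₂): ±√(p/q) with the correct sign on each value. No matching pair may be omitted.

(-5/2,2): +√(16/63)

Admissible pairs with m₁+m₂ = M = -1/2: (-5/2,2), (-3/2,1), (-1/2,0), (1/2,-1), (3/2,-2), (5/2,-3)
  (m₁,m₂)=(5/2,-3): CG² = 2/21, CG = +√(2/21)
  (m₁,m₂)=(3/2,-2): CG² = 20/63, CG = +√(20/63)
  (m₁,m₂)=(1/2,-1): CG² = 1/63, CG = −√(1/63)
  (m₁,m₂)=(-1/2,0): CG² = 4/21, CG = −√(4/21)
  (m₁,m₂)=(-3/2,1): CG² = 8/63, CG = +√(8/63)
  (m₁,m₂)=(-5/2,2): CG² = 16/63, CG = +√(16/63)   ← matches the target
Pairs with CG² = 16/63: (-5/2,2): +√(16/63)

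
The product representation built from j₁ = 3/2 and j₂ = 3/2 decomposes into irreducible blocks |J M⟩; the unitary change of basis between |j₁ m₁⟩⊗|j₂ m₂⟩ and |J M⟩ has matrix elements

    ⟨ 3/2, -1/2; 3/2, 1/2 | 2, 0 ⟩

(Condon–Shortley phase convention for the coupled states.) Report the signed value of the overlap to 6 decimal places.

j₁+j₂−J=1  J+j₁−j₂=2  J−j₁+j₂=2  j₁+j₂+J+1=6
(j₁±m₁, j₂±m₂, J±M) = (1,2,2,1,2,2)
P² = 4/9
sum k=0..1:
  [0] +1/4 = 1/4
  [1] −1/1 = -1
S = -3/4
C² = P²·S² = 1/4 ; C = -0.500000

−√(1/4) ≈ -0.500000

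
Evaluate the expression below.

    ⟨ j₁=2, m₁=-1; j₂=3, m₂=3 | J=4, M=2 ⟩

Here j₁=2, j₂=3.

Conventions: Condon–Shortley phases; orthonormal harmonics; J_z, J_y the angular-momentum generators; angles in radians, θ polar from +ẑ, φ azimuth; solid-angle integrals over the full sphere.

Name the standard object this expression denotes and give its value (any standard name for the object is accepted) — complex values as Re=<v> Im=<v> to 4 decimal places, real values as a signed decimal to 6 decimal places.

Clebsch–Gordan coefficient, −√(27/140) ≈ -0.439155

This is a Clebsch–Gordan (vector-coupling) coefficient.
√[9·1!3!5!/10! · 1!3!6!0!6!2!] = √(77760/7)
  +(−1)^1/∏(1,0,2,5,1,0)! = -1/240  (running -1/240)
⟨..|..⟩ = √(77760/7)·(-1/240) = -0.439155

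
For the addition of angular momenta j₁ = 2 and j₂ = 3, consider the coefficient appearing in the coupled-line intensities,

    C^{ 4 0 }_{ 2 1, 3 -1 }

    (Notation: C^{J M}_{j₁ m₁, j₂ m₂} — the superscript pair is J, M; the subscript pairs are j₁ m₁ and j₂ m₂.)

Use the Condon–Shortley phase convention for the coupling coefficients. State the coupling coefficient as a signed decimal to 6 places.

√[9·1!3!5!/10! · 3!1!2!4!4!4!] = √(10368/35)
  +(−1)^0/∏(0,1,1,2,2,3)! = 1/24  (running 1/24)
  +(−1)^1/∏(1,0,0,1,3,4)! = -1/144  (running 5/144)
⟨..|..⟩ = √(10368/35)·(5/144) = +0.597614

+√(5/14) = +0.597614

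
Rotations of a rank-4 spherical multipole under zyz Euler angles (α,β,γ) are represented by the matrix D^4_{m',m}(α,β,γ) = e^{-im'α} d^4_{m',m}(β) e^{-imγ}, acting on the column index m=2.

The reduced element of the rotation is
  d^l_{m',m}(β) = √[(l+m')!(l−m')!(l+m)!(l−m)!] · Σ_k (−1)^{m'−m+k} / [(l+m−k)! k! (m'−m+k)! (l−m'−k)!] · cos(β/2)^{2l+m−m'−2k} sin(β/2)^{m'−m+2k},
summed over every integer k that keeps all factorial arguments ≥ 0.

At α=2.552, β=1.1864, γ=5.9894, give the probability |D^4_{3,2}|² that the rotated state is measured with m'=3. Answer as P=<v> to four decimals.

D^4_{3,2}(2.5520,1.1864,5.9894) = e^{-i·3·2.5520}·d^4_{3,2}(1.1864)·e^{-i·2·5.9894}. Compute d first:
With c≡cos(β/2)=0.829156 and s≡sin(β/2)=0.559017, N=[5040·1·720·2]^{1/2}=2693.993318
k∈{0,1} keeps every argument non-negative
  k=0: (−1)^1·2693.9933/(720)·0.8292^7·0.5590^1 = -0.563564
  k=1: (−1)^2·2693.9933/(240)·0.8292^5·0.5590^3 = +0.768497
d^4_{3,2}(1.1864) = -0.563564 +0.768497 = +0.204933
|D^4_{3,2}|² = |d^4_{3,2}(β)|² = (+0.204933)² = 0.041998 (the z-rotation phases have unit modulus)

P=0.0420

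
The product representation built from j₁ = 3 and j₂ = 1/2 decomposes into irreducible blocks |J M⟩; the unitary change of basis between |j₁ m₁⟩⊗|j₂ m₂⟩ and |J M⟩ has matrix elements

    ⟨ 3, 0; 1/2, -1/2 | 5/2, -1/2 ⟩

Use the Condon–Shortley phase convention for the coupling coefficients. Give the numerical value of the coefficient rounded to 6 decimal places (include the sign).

√[6·1!5!0!/7! · 3!3!0!1!2!3!] = √(432/7)
  +(−1)^0/∏(0,1,3,0,2,0)! = 1/12  (running 1/12)
⟨..|..⟩ = √(432/7)·(1/12) = +0.654654

+√(3/7) ≈ +0.654654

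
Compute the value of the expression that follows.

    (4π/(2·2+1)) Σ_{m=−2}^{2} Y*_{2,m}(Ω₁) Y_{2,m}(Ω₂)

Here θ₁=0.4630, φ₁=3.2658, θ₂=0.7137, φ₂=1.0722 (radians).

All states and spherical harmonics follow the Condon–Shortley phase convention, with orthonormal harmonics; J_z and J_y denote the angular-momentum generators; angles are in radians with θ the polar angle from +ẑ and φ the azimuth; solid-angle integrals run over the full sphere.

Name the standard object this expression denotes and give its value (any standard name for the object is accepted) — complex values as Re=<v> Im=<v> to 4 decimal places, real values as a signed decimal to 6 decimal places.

Legendre polynomial (addition theorem), -0.116241

This sum is the spherical-harmonic addition theorem: it equals the Legendre polynomial P_l(cos γ) of the angle γ between the two directions.
Addition theorem: P_2(cos γ) = (4π/5) Σ_m Y*_{lm}(Ω₁) Y_{lm}(Ω₂), m = −2…2:
  [-2]  conj(Y_{2,-2})(Ω₁) = +0.074689+0.018945i ; Y_{2,-2}(Ω₂) = -0.089831-0.139043i ; Δ = -0.004075-0.012087i
  [-1]  conj(Y_{2,-1})(Ω₁) = -0.306341-0.038247i ; Y_{2,-1}(Ω₂) = +0.182818-0.335765i ; Δ = -0.068846+0.095866i
  [+0]  conj(Y_{2,0})(Ω₁) = +0.442038-0.000000i ; Y_{2,0}(Ω₂) = +0.225303+0.000000i ; Δ = +0.099592+0.000000i
  [+1]  conj(Y_{2,1})(Ω₁) = +0.306341-0.038247i ; Y_{2,1}(Ω₂) = -0.182818-0.335765i ; Δ = -0.068846-0.095866i
  [+2]  conj(Y_{2,2})(Ω₁) = +0.074689-0.018945i ; Y_{2,2}(Ω₂) = -0.089831+0.139043i ; Δ = -0.004075+0.012087i
Σ over m = -0.046251+0.000000i; ×(4π/5) → -0.116241+0.000000i. Real part: -0.116241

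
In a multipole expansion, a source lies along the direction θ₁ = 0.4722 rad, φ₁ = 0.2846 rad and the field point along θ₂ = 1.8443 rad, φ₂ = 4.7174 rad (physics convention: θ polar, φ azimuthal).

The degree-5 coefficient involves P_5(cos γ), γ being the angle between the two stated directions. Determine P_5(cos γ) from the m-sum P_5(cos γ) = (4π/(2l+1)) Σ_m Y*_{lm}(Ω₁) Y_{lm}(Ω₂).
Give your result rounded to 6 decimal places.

-0.313151

Expand P_5 via completeness: Σ_{m} conj(Y_{5,m}) at Ω₁ times Y_{5,m} at Ω₂ —
  m=-5: (0.00133 + 0.00894j) × (0.00962 + 0.38393j) = -0.00342 + 0.00060j  (running Σ = -0.00342 + 0.00060j)
  m=-4: (0.02344 + 0.05080j) × (-0.34063 + 0.00683j) = -0.00833 - 0.01714j  (running Σ = -0.01175 - 0.01655j)
  m=-3: (0.13130 + 0.15062j) × (0.00159 + 0.10602j) = -0.01576 + 0.01416j  (running Σ = -0.02751 - 0.00239j)
  m=-2: (0.36280 + 0.23213j) × (-0.33147 + 0.00332j) = -0.12103 - 0.07574j  (running Σ = -0.14854 - 0.07813j)
  m=-1: (0.43428 + 0.12705j) × (0.00014 + 0.02787j) = -0.00348 + 0.01212j  (running Σ = -0.15202 - 0.06601j)
  m=0: (-0.09260 + 0.00000j) × (-0.32310 + 0.00000j) = 0.02992 + 0.00000j  (running Σ = -0.12210 - 0.06601j)
  m=1: (-0.43428 + 0.12705j) × (-0.00014 + 0.02787j) = -0.00348 - 0.01212j  (running Σ = -0.12558 - 0.07813j)
  m=2: (0.36280 - 0.23213j) × (-0.33147 - 0.00332j) = -0.12103 + 0.07574j  (running Σ = -0.24661 - 0.00239j)
  m=3: (-0.13130 + 0.15062j) × (-0.00159 + 0.10602j) = -0.01576 - 0.01416j  (running Σ = -0.26237 - 0.01655j)
  m=4: (0.02344 - 0.05080j) × (-0.34063 - 0.00683j) = -0.00833 + 0.01714j  (running Σ = -0.27070 + 0.00060j)
  m=5: (-0.00133 + 0.00894j) × (-0.00962 + 0.38393j) = -0.00342 - 0.00060j  (running Σ = -0.27412 - 0.00000j)
Accumulated sum -0.27412 - 0.00000j; after 4π/(2l+1) scaling, -0.31315 - 0.00000j ⇒ P_5 = -0.313151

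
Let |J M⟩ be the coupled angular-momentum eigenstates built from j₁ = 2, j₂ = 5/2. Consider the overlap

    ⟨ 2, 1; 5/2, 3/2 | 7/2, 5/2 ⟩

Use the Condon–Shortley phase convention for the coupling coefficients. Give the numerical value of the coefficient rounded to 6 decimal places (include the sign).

−√(1/63) = -0.125988

triangle: 1!·3!·4!/9! = 144/362880
(j±m)!: 3!·1!·4!·1!·6!·1! = 103680
prefactor² = (2J+1)·Δ·N² = 2304/7
  k=0: +1/(0!·1!·1!·4!·2!·0!) = 1/48
  k=1: −1/(1!·0!·0!·3!·3!·1!) = -1/36
Σ = -1/144  ⇒  CG² = 2304/7·(-1/144)² = 1/63
CG = −√(1/63) = -0.125988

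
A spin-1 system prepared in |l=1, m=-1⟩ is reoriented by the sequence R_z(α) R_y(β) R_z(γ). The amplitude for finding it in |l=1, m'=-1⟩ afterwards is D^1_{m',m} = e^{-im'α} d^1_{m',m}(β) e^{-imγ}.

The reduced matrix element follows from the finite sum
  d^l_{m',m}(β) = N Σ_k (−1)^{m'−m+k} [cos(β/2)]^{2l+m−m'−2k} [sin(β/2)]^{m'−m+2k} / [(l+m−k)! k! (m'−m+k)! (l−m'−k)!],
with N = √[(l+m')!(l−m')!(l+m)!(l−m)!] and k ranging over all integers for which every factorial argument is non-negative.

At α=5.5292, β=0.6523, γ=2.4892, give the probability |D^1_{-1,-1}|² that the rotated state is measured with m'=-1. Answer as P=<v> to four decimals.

D^1_{-1,-1}(5.5292,0.6523,2.4892) = e^{-i·-1·5.5292}·d^1_{-1,-1}(0.6523)·e^{-i·-1·2.4892}. Compute d first:
c=cos(0.652300/2)=0.947283, s=sin(0.652300/2)=0.320398; N=√[1·2·1·2]=2.000000
k: max(0,(-1)−(-1))=0 … min(1+(-1),1−(-1))=0
  k=0: (−1)^0·2.0000/(2)·0.9473^2·0.3204^0 = +0.897345
d^1_{-1,-1}(0.6523) = +0.897345
|D^1_{-1,-1}|² = |d^1_{-1,-1}(β)|² = (+0.897345)² = 0.805228 (the z-rotation phases have unit modulus)

P=0.8052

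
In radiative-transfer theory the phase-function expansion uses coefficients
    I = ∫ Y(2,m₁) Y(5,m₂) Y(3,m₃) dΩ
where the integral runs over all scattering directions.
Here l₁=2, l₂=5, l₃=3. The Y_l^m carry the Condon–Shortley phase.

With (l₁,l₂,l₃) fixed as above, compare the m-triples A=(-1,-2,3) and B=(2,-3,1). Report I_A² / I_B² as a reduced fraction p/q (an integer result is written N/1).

Shared (l₁,l₂,l₃)=(2,5,3): N and (l;000)² cancel in I_A²/I_B².
A: Δ = 4!·0!·6!/11! = 1/2310; Racah Σ t=3..3: t=3:−1/4320 = -1/4320; ⇒ 3j(2 5 3; -1 -2 3)² = 1/330, sgn -1
B: Δ = 4!·0!·6!/11! = 1/2310; Racah Σ t=0..0: t=0:+1/1152 = 1/1152; ⇒ 3j(2 5 3; 2 -3 1)² = 1/33, sgn +1
I_A²/I_B² = (1/330)/(1/33) = 1/10

1/10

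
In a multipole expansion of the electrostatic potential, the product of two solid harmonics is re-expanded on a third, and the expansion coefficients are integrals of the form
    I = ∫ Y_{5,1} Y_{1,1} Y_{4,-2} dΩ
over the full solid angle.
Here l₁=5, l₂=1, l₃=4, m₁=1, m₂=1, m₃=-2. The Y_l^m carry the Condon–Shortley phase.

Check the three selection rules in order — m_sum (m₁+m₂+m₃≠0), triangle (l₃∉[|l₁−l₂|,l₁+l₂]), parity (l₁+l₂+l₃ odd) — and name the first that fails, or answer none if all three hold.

m₁+m₂+m₃ = 1 + 1 − 2 = 0  ✓
triangle: |5−1|=4 ≤ l₃=4 ≤ 5+1=6  ✓
parity: l₁+l₂+l₃ = 10 is even  ✓

none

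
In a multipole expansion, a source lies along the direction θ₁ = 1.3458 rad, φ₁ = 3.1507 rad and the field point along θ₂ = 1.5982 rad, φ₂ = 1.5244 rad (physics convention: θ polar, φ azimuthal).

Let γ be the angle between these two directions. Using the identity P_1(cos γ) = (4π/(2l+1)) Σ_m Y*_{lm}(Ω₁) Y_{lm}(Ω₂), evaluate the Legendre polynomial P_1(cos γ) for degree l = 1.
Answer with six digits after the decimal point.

-0.060170

Summing Y*_{l m}(θ₁,φ₁)·Y_{l m}(θ₂,φ₂) over m ∈ [−1, 1]; prefactor 4π/(2·1+1) = 4.188790:
  term(m=-1) = -0.00645 + 0.11613j   from Y*(Ω₁)=-0.33677 - 0.00307j, Y(Ω₂)=0.01602 - 0.34499j
  term(m=+0) = -0.00146 + 0.00000j   from Y*(Ω₁)=0.10901 + 0.00000j, Y(Ω₂)=-0.01339 + 0.00000j
  term(m=+1) = -0.00645 - 0.11613j   from Y*(Ω₁)=0.33677 - 0.00307j, Y(Ω₂)=-0.01602 - 0.34499j
Σ over m = -0.01436 + 0.00000j; ×(4π/3) → -0.06017 + 0.00000j. Real part: -0.060170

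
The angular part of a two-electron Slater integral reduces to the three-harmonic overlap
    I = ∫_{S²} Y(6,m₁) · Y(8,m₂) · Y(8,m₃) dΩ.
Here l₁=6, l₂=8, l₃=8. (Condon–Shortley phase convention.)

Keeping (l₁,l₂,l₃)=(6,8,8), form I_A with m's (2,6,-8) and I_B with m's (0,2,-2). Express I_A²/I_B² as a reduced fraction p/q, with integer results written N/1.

9464/1

Shared (l₁,l₂,l₃)=(6,8,8): N and (l;000)² cancel in I_A²/I_B².
A: Δ = 6!·6!·10!/23! = 1/13742520792; Racah Σ t=4..4: t=4:+1/125411328000 = 1/125411328000; ⇒ 3j(6 8 8; 2 6 -8)² = 364/22287, sgn +1
B: Δ = 6!·6!·10!/23! = 1/13742520792; Racah Σ t=0..6: t=0:+1/1881169920000 t=1:−1/5225472000 t=2:+1/185794560 t=3:−1/39191040 t=4:+1/39813120 t=5:−1/207360000 t=6:+1/8957952000 = 11/134369280000; ⇒ 3j(6 8 8; 0 2 -2)² = 1/579462, sgn +1
I_A²/I_B² = (364/22287)/(1/579462) = 9464/1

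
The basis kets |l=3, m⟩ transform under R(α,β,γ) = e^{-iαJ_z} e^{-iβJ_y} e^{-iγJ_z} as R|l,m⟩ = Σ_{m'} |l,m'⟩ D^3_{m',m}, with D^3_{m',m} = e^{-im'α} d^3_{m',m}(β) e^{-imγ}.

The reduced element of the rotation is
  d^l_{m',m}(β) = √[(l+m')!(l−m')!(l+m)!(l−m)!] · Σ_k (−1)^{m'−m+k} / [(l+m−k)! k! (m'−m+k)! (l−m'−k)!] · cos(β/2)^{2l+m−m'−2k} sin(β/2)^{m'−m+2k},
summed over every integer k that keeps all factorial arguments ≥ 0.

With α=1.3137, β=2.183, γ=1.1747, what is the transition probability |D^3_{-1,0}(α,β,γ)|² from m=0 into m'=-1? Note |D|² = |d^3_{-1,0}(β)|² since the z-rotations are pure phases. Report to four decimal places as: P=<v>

D^3_{-1,0}(1.3137,2.1830,1.1747) = e^{-i·-1·1.3137}·d^3_{-1,0}(2.1830)·e^{-i·0·1.1747}. Compute d first:
With c≡cos(β/2)=0.461155 and s≡sin(β/2)=0.887320, N=[2·24·6·6]^{1/2}=41.569219
Admissible k: 1..3 (factorial args all ≥0)
  k=1: (−1)^0·41.5692/(12)·0.4612^5·0.8873^1 = +0.064107
  k=2: (−1)^1·41.5692/(4)·0.4612^3·0.8873^3 = -0.712021
  k=3: (−1)^2·41.5692/(12)·0.4612^1·0.8873^5 = +0.878695
d^3_{-1,0}(2.1830) = +0.064107 -0.712021 +0.878695 = +0.230781
|D^3_{-1,0}|² = |d^3_{-1,0}(β)|² = (+0.230781)² = 0.053260 (the z-rotation phases have unit modulus)

P=0.0533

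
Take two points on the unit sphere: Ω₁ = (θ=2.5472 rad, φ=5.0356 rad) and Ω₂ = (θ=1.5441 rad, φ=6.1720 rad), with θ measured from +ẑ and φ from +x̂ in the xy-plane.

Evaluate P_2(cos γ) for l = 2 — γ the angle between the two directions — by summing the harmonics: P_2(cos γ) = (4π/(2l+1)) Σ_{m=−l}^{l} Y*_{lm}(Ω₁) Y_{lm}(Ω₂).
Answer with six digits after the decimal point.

Addition theorem: P_2(cos γ) = (4π/5) Σ_m Y*_{lm}(Ω₁) Y_{lm}(Ω₂), m = −2…2:
  term(m=-2) = (-0.030195, -0.035703)   from Y*(Ω₁)=(-0.096698, -0.072966), Y(Ω₂)=(0.376495, 0.085129)
  term(m=-1) = (-0.003110, 0.006703)   from Y*(Ω₁)=(-0.113842, 0.339871), Y(Ω₂)=(0.020487, 0.002287)
  term(m=+0) = (-0.105133, 0.000000)   from Y*(Ω₁)=(0.334057, -0.000000), Y(Ω₂)=(-0.314717, 0.000000)
  term(m=+1) = (-0.003110, -0.006703)   from Y*(Ω₁)=(0.113842, 0.339871), Y(Ω₂)=(-0.020487, 0.002287)
  term(m=+2) = (-0.030195, 0.035703)   from Y*(Ω₁)=(-0.096698, 0.072966), Y(Ω₂)=(0.376495, -0.085129)
Σ over m = (-0.171742, 0.000000); ×(4π/5) → (-0.431635, 0.000000). Real part: -0.431635

-0.431635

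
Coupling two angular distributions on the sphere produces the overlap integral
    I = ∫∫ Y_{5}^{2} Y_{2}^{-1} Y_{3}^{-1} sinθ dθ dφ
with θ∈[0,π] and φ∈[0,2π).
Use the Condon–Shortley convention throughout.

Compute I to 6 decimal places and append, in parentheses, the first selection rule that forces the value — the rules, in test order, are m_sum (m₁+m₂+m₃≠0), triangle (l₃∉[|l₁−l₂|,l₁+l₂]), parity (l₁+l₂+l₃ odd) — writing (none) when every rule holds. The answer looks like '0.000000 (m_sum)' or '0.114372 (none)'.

0.245532 (none)

m-sum 0 ✓  L=10 even ✓  3≤3≤7 ✓
Π(2lᵢ+1) = 11×5×7 = 385
triangle coeff Δ(5,2,3) = 1/2310
Σ_t [2,2]: t=2:+1/144 = 1/144
(3j)²=10/231 [(5 2 3; 0 0 0)], sign=-1
Σ_t [1,1]: t=1:−1/288 = -1/288
(3j)²=1/22 [(5 2 3; 2 -1 -1)], sign=-1
⇒ 4πI² = 25/33
I = (+1)√(25/33/(4π)) = 0.24553200
No selection rule forces the value: the integral is nonzero (none).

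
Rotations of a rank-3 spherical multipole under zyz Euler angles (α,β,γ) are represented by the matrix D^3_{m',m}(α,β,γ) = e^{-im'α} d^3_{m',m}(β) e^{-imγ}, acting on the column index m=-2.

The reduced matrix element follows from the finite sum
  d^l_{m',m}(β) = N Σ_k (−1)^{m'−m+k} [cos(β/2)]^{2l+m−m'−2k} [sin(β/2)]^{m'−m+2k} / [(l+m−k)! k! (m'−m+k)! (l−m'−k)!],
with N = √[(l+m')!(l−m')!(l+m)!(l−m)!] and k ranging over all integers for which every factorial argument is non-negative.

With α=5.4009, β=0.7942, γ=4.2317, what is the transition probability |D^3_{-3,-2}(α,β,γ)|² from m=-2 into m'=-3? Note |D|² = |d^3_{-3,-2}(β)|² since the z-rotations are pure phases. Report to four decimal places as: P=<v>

P=0.3992

D^3_{-3,-2}(5.4009,0.7942,4.2317) = e^{-i·-3·5.4009}·d^3_{-3,-2}(0.7942)·e^{-i·-2·4.2317}. Compute d first:
With c≡cos(β/2)=0.922186 and s≡sin(β/2)=0.386746, N=[1·720·1·120]^{1/2}=293.938769
Admissible k: 1..1 (factorial args all ≥0)
  k=1: (−1)^0·293.9388/(120)·0.9222^5·0.3867^1 = +0.631822
d^3_{-3,-2}(0.7942) = +0.631822
|D^3_{-3,-2}|² = |d^3_{-3,-2}(β)|² = (+0.631822)² = 0.399199 (the z-rotation phases have unit modulus)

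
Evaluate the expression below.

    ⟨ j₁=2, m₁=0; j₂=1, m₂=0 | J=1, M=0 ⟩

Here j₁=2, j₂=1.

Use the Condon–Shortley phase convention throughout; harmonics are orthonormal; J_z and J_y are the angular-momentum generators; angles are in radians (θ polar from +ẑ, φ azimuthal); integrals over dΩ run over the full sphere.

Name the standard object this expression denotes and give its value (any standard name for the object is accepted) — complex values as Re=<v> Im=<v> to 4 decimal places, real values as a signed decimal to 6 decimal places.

This is a Clebsch–Gordan (vector-coupling) coefficient.
j₁+j₂−J=2  J+j₁−j₂=2  J−j₁+j₂=0  j₁+j₂+J+1=5
(j₁±m₁, j₂±m₂, J±M) = (2,2,1,1,1,1)
P² = 2/5
sum k=1..1:
  [1] −1/1 = -1
S = -1
C² = P²·S² = 2/5 ; C = -0.632456

Clebsch–Gordan coefficient, −√(2/5) ≈ -0.632456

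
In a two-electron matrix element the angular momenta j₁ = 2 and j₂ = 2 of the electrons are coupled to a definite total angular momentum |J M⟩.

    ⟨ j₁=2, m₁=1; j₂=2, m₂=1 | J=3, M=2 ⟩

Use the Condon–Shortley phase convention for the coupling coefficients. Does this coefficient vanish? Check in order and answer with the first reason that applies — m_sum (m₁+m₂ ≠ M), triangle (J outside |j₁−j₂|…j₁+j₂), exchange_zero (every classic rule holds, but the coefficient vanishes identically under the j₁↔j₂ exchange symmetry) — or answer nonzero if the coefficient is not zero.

exchange_zero

m-sum: m₁+m₂ = 1+1 = 2, M = 2  ✓
triangle: |j₁−j₂| = 0 ≤ J = 3 ≤ j₁+j₂ = 4  ✓
exchange: j₁=j₂ and m₁=m₂, and (−1)^(j₁+j₂−J) = (−1)^1 = −1 forces ⟨j₁m₁;j₂m₂|JM⟩ = −⟨j₂m₂;j₁m₁|JM⟩ = −⟨j₁m₁;j₂m₂|JM⟩ ⇒ the coefficient vanishes identically
Racah sum check: Σ_k collapses to 0 ⇒ CG = 0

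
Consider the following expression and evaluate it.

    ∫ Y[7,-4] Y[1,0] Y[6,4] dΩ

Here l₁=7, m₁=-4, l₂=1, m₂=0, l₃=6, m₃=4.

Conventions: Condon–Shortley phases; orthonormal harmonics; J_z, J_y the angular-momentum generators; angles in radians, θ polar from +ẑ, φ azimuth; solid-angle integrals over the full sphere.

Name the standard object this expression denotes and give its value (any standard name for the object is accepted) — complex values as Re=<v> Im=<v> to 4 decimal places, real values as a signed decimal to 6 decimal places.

Gaunt coefficient, +0.201000

This is a Gaunt coefficient — the integral of a triple product of spherical harmonics over the sphere.
Rules hold: Σm=0, L=14 even, 6≤6≤8.
N = 15·3·13 = 585
Δ = 2!·12!·0!/15! = 1/1365
Racah Σ t=1..1: t=1:−1/518400 = -1/518400
⇒ 3j(7 1 6; 0 0 0)² = 7/195, sgn -1
Racah Σ t=1..1: t=1:−1/7257600 = -1/7257600
⇒ 3j(7 1 6; -4 0 4)² = 11/455, sgn -1
4πI² = N·(3j₀)²·(3jₘ)² = 33/65
I = +1·√(0.507692/4π) = 0.20099968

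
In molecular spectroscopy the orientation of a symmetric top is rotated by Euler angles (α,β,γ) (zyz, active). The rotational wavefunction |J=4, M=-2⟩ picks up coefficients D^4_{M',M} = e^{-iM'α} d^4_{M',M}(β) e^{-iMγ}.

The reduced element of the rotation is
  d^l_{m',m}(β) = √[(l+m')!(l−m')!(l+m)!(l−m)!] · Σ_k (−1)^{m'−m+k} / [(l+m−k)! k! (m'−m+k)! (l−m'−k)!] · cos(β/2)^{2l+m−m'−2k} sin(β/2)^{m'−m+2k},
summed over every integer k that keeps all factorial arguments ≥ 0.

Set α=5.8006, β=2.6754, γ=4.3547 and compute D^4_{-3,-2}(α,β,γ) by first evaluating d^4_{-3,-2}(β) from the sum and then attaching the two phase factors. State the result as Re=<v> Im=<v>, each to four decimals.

Re=-0.0037 Im=-0.0055

Split into d^4_{-3,-2}(β=2.6754) × two z-phases.
With c≡cos(β/2)=0.230991 and s≡sin(β/2)=0.972956, N=[1·5040·2·720]^{1/2}=2693.993318
The bounds max(0,m−m')=1 and min(l+m,l−m')=2 give 2 terms
  k=1: (−1)^0·2693.9933/(720)·0.2310^7·0.9730^1 = +0.000128
  k=2: (−1)^1·2693.9933/(240)·0.2310^5·0.9730^3 = -0.006799
d^4_{-3,-2}(2.6754) = +0.000128 -0.006799 = -0.006671
D = (+0.122730-0.992440i)·(-0.006671)·(-0.754845+0.655903i) = -0.003725-0.005535i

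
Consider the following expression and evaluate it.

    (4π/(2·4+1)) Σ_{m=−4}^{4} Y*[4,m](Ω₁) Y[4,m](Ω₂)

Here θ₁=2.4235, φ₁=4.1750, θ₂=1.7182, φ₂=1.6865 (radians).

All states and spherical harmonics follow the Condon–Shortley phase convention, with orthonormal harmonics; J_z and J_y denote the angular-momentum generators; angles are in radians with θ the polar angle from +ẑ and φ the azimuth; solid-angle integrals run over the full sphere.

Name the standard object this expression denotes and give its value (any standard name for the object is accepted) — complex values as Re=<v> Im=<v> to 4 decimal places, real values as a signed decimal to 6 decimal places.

This sum is the spherical-harmonic addition theorem: it equals the Legendre polynomial P_l(cos γ) of the angle γ between the two directions.
Addition theorem: P_4(cos γ) = (4π/9) Σ_m Y*_{lm}(Ω₁) Y_{lm}(Ω₂), m = −4…4:
  m=-4: (-0.04536 - 0.06942j) × (0.37908 - 0.18914j) = -0.03033 - 0.01774j  (running Σ = -0.03033 - 0.01774j)
  m=-3: (-0.26824 + 0.01110j) × (-0.06052 - 0.16731j) = 0.01809 + 0.04421j  (running Σ = -0.01223 + 0.02647j)
  m=-2: (-0.20468 + 0.37823j) × (0.27048 - 0.06373j) = -0.03126 + 0.11535j  (running Σ = -0.04349 + 0.14182j)
  m=-1: (0.11636 + 0.19527j) × (-0.02261 - 0.19450j) = 0.03535 - 0.02705j  (running Σ = -0.00814 + 0.11477j)
  m=0: (-0.29164 + 0.00000j) × (0.25062 + 0.00000j) = -0.07309 + 0.00000j  (running Σ = -0.08123 + 0.11477j)
  m=1: (-0.11636 + 0.19527j) × (0.02261 - 0.19450j) = 0.03535 + 0.02705j  (running Σ = -0.04588 + 0.14182j)
  m=2: (-0.20468 - 0.37823j) × (0.27048 + 0.06373j) = -0.03126 - 0.11535j  (running Σ = -0.07714 + 0.02647j)
  m=3: (0.26824 + 0.01110j) × (0.06052 - 0.16731j) = 0.01809 - 0.04421j  (running Σ = -0.05904 - 0.01774j)
  m=4: (-0.04536 + 0.06942j) × (0.37908 + 0.18914j) = -0.03033 + 0.01774j  (running Σ = -0.08937 - 0.00000j)
Accumulated sum -0.08937 - 0.00000j; after 4π/(2l+1) scaling, -0.12479 - 0.00000j ⇒ P_4 = -0.124787

Legendre polynomial (addition theorem), -0.124787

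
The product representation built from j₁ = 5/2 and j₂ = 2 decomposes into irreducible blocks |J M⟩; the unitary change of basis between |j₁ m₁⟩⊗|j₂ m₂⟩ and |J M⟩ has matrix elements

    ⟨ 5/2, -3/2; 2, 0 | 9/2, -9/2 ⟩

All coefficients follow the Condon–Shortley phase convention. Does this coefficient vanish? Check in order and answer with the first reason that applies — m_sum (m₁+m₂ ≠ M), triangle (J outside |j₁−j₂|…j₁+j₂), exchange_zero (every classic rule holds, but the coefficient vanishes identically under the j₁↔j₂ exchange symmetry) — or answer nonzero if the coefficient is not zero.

m_sum

m-sum: m₁+m₂ = -3/2+0 = -3/2, M = -9/2  ✗ ⇒ coefficient is 0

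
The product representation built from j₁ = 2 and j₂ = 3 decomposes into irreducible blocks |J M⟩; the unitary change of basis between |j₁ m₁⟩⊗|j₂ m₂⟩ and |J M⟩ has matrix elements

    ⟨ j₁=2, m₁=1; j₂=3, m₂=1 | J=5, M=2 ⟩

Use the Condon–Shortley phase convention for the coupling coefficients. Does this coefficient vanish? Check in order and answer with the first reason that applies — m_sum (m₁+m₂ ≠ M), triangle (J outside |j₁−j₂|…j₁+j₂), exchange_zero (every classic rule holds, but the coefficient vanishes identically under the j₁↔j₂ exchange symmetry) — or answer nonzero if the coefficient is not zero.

m-sum: m₁+m₂ = 1+1 = 2, M = 2  ✓
triangle: |j₁−j₂| = 1 ≤ J = 5 ≤ j₁+j₂ = 5  ✓
exchange: j₁≠j₂ or m₁≠m₂ — the exchange symmetry imposes no constraint here
value check: CG = +√(1/2) = +0.707107 ≠ 0

nonzero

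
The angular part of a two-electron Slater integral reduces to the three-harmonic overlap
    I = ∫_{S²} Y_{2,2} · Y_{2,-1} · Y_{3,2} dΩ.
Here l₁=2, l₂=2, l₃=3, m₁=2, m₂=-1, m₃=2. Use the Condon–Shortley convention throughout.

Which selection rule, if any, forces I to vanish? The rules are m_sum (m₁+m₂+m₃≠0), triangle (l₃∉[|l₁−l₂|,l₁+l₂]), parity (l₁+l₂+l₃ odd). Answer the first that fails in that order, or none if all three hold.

m_sum

Σmᵢ = 3  ✗
l₃∈[|l₁−l₂|,l₁+l₂]=[0,4], have l₃=3
Σlᵢ = 7 ⇒ odd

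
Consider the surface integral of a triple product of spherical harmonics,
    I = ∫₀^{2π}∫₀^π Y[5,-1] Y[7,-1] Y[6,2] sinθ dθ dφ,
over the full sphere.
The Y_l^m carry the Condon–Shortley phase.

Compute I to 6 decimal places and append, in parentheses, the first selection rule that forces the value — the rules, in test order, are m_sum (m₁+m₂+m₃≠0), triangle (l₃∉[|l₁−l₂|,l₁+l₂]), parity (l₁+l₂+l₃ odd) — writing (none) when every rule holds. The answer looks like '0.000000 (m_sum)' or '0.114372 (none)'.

0.103809 (none)

Checks pass: Σm=0; 18 even; l₃=6∈[2,12].
(2·5+1)(2·7+1)(2·6+1) = 2145
Δ: 6! 4! 8! / 19! → 1/174594420
sum: t=1:−1/4147200 t=2:+1/207360 t=3:−1/82944 t=4:+1/207360 t=5:−1/4147200 = -1/345600
3j²(5 7 6; 0 0 0) = Δ·Π!·Σ² = 420/46189  (sign -1)
sum: t=2:+1/663552 t=3:−1/155520 t=4:+1/276480 t=5:−1/3628800 t=6:+1/696729600 = -367/232243200
3j²(5 7 6; -1 -1 2) = Δ·Π!·Σ² = 134689/19399380  (sign -1)
combine: 4πI² = 2145·420/46189·134689/19399380 = 2020335/14919047
take √, sign +1: I = 0.10380929
No selection rule forces the value: the integral is nonzero (none).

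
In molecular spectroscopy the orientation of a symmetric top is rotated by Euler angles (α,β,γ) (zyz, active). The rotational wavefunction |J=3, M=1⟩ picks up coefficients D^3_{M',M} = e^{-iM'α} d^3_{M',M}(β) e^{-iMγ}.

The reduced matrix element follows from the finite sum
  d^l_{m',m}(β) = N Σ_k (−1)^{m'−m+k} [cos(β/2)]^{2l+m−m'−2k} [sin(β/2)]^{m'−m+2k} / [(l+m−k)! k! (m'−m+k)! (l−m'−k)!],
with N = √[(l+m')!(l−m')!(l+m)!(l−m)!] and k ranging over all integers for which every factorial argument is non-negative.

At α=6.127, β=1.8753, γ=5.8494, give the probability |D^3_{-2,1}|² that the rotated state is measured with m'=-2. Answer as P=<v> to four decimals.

P=0.0024

D^3_{-2,1}(6.1270,1.8753,5.8494) = e^{-i·-2·6.1270}·d^3_{-2,1}(1.8753)·e^{-i·1·5.8494}. Compute d first:
With c≡cos(β/2)=0.591684 and s≡sin(β/2)=0.806170, N=[1·120·24·2]^{1/2}=75.894664
The bounds max(0,m−m')=3 and min(l+m,l−m')=4 give 2 terms
  k=3: (−1)^0·75.8947/(12)·0.5917^3·0.8062^3 = +0.686404
  k=4: (−1)^1·75.8947/(24)·0.5917^1·0.8062^5 = -0.637122
d^3_{-2,1}(1.8753) = +0.686404 -0.637122 = +0.049281
|D^3_{-2,1}|² = |d^3_{-2,1}(β)|² = (+0.049281)² = 0.002429 (the z-rotation phases have unit modulus)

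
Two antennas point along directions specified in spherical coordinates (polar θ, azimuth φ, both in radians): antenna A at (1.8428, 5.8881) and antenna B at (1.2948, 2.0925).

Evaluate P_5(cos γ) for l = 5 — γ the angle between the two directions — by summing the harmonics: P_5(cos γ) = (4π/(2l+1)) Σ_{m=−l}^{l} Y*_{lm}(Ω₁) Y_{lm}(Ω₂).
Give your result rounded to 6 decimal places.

0.387482

Addition theorem: P_5(cos γ) = (4π/11) Σ_m Y*_{lm}(Ω₁) Y_{lm}(Ω₂), m = −5…5:
  m=-5: (-0.151511-0.353781i) × (-0.194485+0.329605i) = +0.146075+0.018866i  (running Σ = +0.146075+0.018866i)
  m=-4: (+0.003240+0.339435i) × (-0.169127-0.298133i) = +0.100649-0.058374i  (running Σ = +0.246723-0.039507i)
  m=-3: (-0.040739+0.100378i) × (-0.102196-0.000581i) = +0.004222-0.010235i  (running Σ = +0.250945-0.049742i)
  m=-2: (+0.232917-0.235151i) × (+0.167236-0.287142i) = -0.028570-0.106206i  (running Σ = +0.222375-0.155948i)
  m=-1: (+0.028160-0.011743i) × (-0.011698-0.020351i) = -0.000568-0.000436i  (running Σ = +0.221807-0.156384i)
  m=0: (-0.322863-0.000000i) × (+0.323453+0.000000i) = -0.104431-0.000000i  (running Σ = +0.117376-0.156384i)
  m=1: (-0.028160-0.011743i) × (+0.011698-0.020351i) = -0.000568+0.000436i  (running Σ = +0.116808-0.155948i)
  m=2: (+0.232917+0.235151i) × (+0.167236+0.287142i) = -0.028570+0.106206i  (running Σ = +0.088238-0.049742i)
  m=3: (+0.040739+0.100378i) × (+0.102196-0.000581i) = +0.004222+0.010235i  (running Σ = +0.092460-0.039507i)
  m=4: (+0.003240-0.339435i) × (-0.169127+0.298133i) = +0.100649+0.058374i  (running Σ = +0.193108+0.018866i)
  m=5: (+0.151511-0.353781i) × (+0.194485+0.329605i) = +0.146075-0.018866i  (running Σ = +0.339183-0.000000i)
Σ over m = +0.339183-0.000000i; ×(4π/11) → +0.387482-0.000000i. Real part: 0.387482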